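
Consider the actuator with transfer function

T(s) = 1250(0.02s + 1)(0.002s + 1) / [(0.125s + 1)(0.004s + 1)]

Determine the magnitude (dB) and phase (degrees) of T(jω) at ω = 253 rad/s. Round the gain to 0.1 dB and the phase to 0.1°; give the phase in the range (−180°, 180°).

44.1 dB, -27.9°

At ω = 253 rad/s:
zero (1 + j253·0.02) = 1 + j5.06 → |·| ≈ 5.1579, ∠ ≈ 78.82°
zero (1 + j253·0.002) = 1 + j0.506 → |·| ≈ 1.1207, ∠ ≈ 26.84°
pole (1 + j253·0.125) = 1 + j31.625 → |·| ≈ 31.641, ∠ ≈ 88.19°
pole (1 + j253·0.004) = 1 + j1.012 → |·| ≈ 1.4227, ∠ ≈ 45.34°
|T| = 1250 · 5.1579 · 1.1207 / (31.641 · 1.4227) ≈ 160.51
Gain = 20 log₁₀(160.51) ≈ 44.11 dB
∠T = (78.82° + 26.84°) − (88.19° + 45.34°) = -27.87°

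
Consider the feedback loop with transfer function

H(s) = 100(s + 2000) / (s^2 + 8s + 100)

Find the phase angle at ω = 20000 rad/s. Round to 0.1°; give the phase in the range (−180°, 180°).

At s = jω = j20000:
zero (s+2000): 2000 + j20000 → |·| = √(2000²+20000²) = √404000000 ≈ 20100, ∠ = arctan(20000/2000) ≈ 84.29°
quadratic: (j20000)² + 8·j20000 + 100 = -399999900 + j160000 → |·| ≈ 4e+08, ∠ ≈ 179.98°
∠H = 84.29° − 179.98° = -95.69°

-95.7°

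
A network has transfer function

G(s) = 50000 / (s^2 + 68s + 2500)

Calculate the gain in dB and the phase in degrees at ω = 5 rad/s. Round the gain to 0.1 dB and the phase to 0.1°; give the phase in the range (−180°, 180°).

At s = jω = j5:
quadratic: (j5)² + 68·j5 + 2500 = 2475 + j340 → |·| ≈ 2498.2, ∠ ≈ 7.82°
|G| = 50000 / 2498.2 ≈ 20.014
Gain = 20 log₁₀(20.014) ≈ 26.03 dB
∠G = 0.00° − 7.82° = -7.82°

26.0 dB, -7.8°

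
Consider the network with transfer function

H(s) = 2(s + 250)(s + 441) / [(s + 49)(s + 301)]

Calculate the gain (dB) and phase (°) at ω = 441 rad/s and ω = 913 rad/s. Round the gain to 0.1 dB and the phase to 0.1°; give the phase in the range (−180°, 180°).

At s = jω = j441:
zero (s+250): 250 + j441 → |·| = √(250²+441²) = √256981 ≈ 506.93, ∠ = arctan(441/250) ≈ 60.45°
zero (s+441): 441 + j441 → |·| = √(441²+441²) = √388962 ≈ 623.67, ∠ = arctan(441/441) ≈ 45.00°
pole (s+49): 49 + j441 → |·| = √(49²+441²) = √196882 ≈ 443.71, ∠ = arctan(441/49) ≈ 83.66°
pole (s+301): 301 + j441 → |·| = √(301²+441²) = √285082 ≈ 533.93, ∠ = arctan(441/301) ≈ 55.68°
|H| = 2 · 3.1616e+05 / 2.3691e+05 ≈ 2.669
Gain = 20 log₁₀(2.669) ≈ 8.53 dB
∠H = 105.45° − 139.34° = -33.89°

At s = jω = j913:
zero (s+250): 250 + j913 → |·| = √(250²+913²) = √896069 ≈ 946.61, ∠ = arctan(913/250) ≈ 74.69°
zero (s+441): 441 + j913 → |·| = √(441²+913²) = √1028050 ≈ 1013.9, ∠ = arctan(913/441) ≈ 64.22°
pole (s+49): 49 + j913 → |·| = √(49²+913²) = √835970 ≈ 914.31, ∠ = arctan(913/49) ≈ 86.93°
pole (s+301): 301 + j913 → |·| = √(301²+913²) = √924170 ≈ 961.34, ∠ = arctan(913/301) ≈ 71.75°
|H| = 2 · 9.5977e+05 / 8.7896e+05 ≈ 2.1839
Gain = 20 log₁₀(2.1839) ≈ 6.78 dB
∠H = 138.91° − 158.68° = -19.77°

ω = 441: 8.5 dB, -33.9°; ω = 913: 6.8 dB, -19.8°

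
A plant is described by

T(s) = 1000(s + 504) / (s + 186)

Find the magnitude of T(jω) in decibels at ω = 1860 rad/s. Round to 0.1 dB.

60.3 dB

At s = jω = j1860:
zero (s+504): 504 + j1860 → |·| = √(504²+1860²) = √3713616 ≈ 1927.1, ∠ = arctan(1860/504) ≈ 74.84°
pole (s+186): 186 + j1860 → |·| = √(186²+1860²) = √3494196 ≈ 1869.3, ∠ = arctan(1860/186) ≈ 84.29°
|T| = 1000 · 1927.1 / 1869.3 ≈ 1030.9
Gain = 20 log₁₀(1030.9) ≈ 60.26 dB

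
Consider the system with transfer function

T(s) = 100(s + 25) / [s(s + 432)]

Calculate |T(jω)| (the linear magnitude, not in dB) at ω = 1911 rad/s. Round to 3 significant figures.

At s = jω = j1911:
zero (s+25): 25 + j1911 → |·| = √(25²+1911²) = √3652546 ≈ 1911.2, ∠ = arctan(1911/25) ≈ 89.25°
pole (s+432): 432 + j1911 → |·| = √(432²+1911²) = √3838545 ≈ 1959.2, ∠ = arctan(1911/432) ≈ 77.26°
pole at origin: |s| = 1911, ∠ = 90.00° (in denominator)
|T| = 100 · 1911.2 / 3.744e+06 ≈ 0.051047

0.0510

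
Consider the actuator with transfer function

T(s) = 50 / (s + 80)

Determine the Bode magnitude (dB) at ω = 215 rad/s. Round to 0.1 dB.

At s = jω = j215:
pole (s+80): 80 + j215 → |·| = √(80²+215²) = √52625 ≈ 229.4, ∠ = arctan(215/80) ≈ 69.59°
|T| = 50 / 229.4 ≈ 0.21796
Gain = 20 log₁₀(0.21796) ≈ -13.23 dB

-13.2 dB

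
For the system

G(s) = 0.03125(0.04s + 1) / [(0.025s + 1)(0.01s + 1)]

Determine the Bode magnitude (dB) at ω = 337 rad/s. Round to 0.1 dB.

-37.0 dB

At ω = 337 rad/s:
zero (1 + j337·0.04) = 1 + j13.48 → |·| ≈ 13.517, ∠ ≈ 85.76°
pole (1 + j337·0.025) = 1 + j8.425 → |·| ≈ 8.4841, ∠ ≈ 83.23°
pole (1 + j337·0.01) = 1 + j3.37 → |·| ≈ 3.5152, ∠ ≈ 73.47°
|G| = 0.03125 · 13.517 / (8.4841 · 3.5152) ≈ 0.014164
Gain = 20 log₁₀(0.014164) ≈ -36.98 dB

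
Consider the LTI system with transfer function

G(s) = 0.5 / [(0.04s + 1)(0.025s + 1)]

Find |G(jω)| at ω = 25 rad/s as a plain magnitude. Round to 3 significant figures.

At ω = 25 rad/s:
pole (1 + j25·0.04) = 1 + j1 → |·| ≈ 1.4142, ∠ ≈ 45.00°
pole (1 + j25·0.025) = 1 + j0.625 → |·| ≈ 1.1792, ∠ ≈ 32.01°
|G| = 0.5 · 1 / (1.4142 · 1.1792) ≈ 0.29983

0.300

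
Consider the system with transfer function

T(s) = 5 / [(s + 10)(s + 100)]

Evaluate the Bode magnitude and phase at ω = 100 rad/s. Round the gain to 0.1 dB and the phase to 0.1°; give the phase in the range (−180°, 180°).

-69.1 dB, -129.3°

At s = jω = j100:
pole (s+10): 10 + j100 → |·| = √(10²+100²) = √10100 ≈ 100.5, ∠ = arctan(100/10) ≈ 84.29°
pole (s+100): 100 + j100 → |·| = √(100²+100²) = √20000 ≈ 141.42, ∠ = arctan(100/100) ≈ 45.00°
|T| = 5 / 14213 ≈ 0.00035179
Gain = 20 log₁₀(0.00035179) ≈ -69.07 dB
∠T = 0.00° − 129.29° = -129.29°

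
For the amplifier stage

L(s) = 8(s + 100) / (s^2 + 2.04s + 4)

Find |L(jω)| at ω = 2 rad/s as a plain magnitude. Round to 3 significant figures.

At s = jω = j2:
zero (s+100): 100 + j2 → |·| = √(100²+2²) = √10004 ≈ 100.02, ∠ = arctan(2/100) ≈ 1.15°
quadratic: (j2)² + 2.04·j2 + 4 = 0 + j4.08 → |·| ≈ 4.08, ∠ ≈ 90.00°
|L| = 8 · 100.02 / 4.08 ≈ 196.12

196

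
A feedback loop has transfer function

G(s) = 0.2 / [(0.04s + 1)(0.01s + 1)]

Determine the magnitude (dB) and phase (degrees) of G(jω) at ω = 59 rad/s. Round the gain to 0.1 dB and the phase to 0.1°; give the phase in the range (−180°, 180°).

At ω = 59 rad/s:
pole (1 + j59·0.04) = 1 + j2.36 → |·| ≈ 2.5631, ∠ ≈ 67.04°
pole (1 + j59·0.01) = 1 + j0.59 → |·| ≈ 1.1611, ∠ ≈ 30.54°
|G| = 0.2 · 1 / (2.5631 · 1.1611) ≈ 0.067204
Gain = 20 log₁₀(0.067204) ≈ -23.45 dB
∠G = (0°) − (67.04° + 30.54°) = -97.58°

-23.5 dB, -97.6°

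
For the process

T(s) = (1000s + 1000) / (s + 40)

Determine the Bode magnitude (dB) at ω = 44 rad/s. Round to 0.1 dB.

Substitute s = j44:
Numerator: 1000(j44) + 1000 = 1000 + j44000
Denominator: (j44) + 40 = 40 + j44
|N| = √(1000² + 44000²) ≈ 44011, ∠N ≈ 88.70°
|D| = √(40² + 44²) ≈ 59.464, ∠D ≈ 47.73°
|T| = 44011 / 59.464 ≈ 740.13
Gain = 20 log₁₀(740.13) ≈ 57.39 dB

57.4 dB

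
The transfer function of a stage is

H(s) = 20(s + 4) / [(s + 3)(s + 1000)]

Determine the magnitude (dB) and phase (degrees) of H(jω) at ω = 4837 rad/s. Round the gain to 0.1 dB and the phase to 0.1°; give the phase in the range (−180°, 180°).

At s = jω = j4837:
zero (s+4): 4 + j4837 → |·| = √(4²+4837²) = √23396585 ≈ 4837, ∠ = arctan(4837/4) ≈ 89.95°
pole (s+3): 3 + j4837 → |·| = √(3²+4837²) = √23396578 ≈ 4837, ∠ = arctan(4837/3) ≈ 89.96°
pole (s+1000): 1000 + j4837 → |·| = √(1000²+4837²) = √24396569 ≈ 4939.3, ∠ = arctan(4837/1000) ≈ 78.32°
|H| = 20 · 4837 / 2.3891e+07 ≈ 0.0040492
Gain = 20 log₁₀(0.0040492) ≈ -47.85 dB
∠H = 89.95° − 168.28° = -78.33°

-47.9 dB, -78.3°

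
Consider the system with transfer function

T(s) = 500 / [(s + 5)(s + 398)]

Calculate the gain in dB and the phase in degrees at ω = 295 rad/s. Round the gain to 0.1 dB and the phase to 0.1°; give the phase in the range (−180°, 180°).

At s = jω = j295:
pole (s+5): 5 + j295 → |·| = √(5²+295²) = √87050 ≈ 295.04, ∠ = arctan(295/5) ≈ 89.03°
pole (s+398): 398 + j295 → |·| = √(398²+295²) = √245429 ≈ 495.41, ∠ = arctan(295/398) ≈ 36.55°
|T| = 500 / 1.4617e+05 ≈ 0.0034207
Gain = 20 log₁₀(0.0034207) ≈ -49.32 dB
∠T = 0.00° − 125.58° = -125.58°

-49.3 dB, -125.6°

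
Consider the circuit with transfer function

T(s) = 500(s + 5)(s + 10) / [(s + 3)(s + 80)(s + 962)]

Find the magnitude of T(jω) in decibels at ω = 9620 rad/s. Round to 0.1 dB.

-25.7 dB

At s = jω = j9620:
zero (s+5): 5 + j9620 → |·| = √(5²+9620²) = √92544425 ≈ 9620, ∠ = arctan(9620/5) ≈ 89.97°
zero (s+10): 10 + j9620 → |·| = √(10²+9620²) = √92544500 ≈ 9620, ∠ = arctan(9620/10) ≈ 89.94°
pole (s+3): 3 + j9620 → |·| = √(3²+9620²) = √92544409 ≈ 9620, ∠ = arctan(9620/3) ≈ 89.98°
pole (s+80): 80 + j9620 → |·| = √(80²+9620²) = √92550800 ≈ 9620.3, ∠ = arctan(9620/80) ≈ 89.52°
pole (s+962): 962 + j9620 → |·| = √(962²+9620²) = √93469844 ≈ 9668, ∠ = arctan(9620/962) ≈ 84.29°
|T| = 500 · 9.2544e+07 / 8.9475e+11 ≈ 0.051715
Gain = 20 log₁₀(0.051715) ≈ -25.73 dB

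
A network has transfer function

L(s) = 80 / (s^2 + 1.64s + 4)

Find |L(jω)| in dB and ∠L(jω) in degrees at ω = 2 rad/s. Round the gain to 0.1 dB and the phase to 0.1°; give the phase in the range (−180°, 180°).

27.7 dB, -90.0°

At s = jω = j2:
quadratic: (j2)² + 1.64·j2 + 4 = 0 + j3.28 → |·| ≈ 3.28, ∠ ≈ 90.00°
|L| = 80 / 3.28 ≈ 24.39
Gain = 20 log₁₀(24.39) ≈ 27.74 dB
∠L = 0.00° − 90.00° = -90.00°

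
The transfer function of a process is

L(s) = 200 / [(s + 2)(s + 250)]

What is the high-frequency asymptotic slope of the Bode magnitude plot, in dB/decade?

-40 dB/decade

Each pole contributes −20 dB/decade at high frequency; each zero contributes +20 dB/decade.
Net: 0 zero(s) − 2 pole(s) → -40 dB/decade.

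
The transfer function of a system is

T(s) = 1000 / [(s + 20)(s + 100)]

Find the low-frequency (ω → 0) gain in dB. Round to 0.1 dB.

T(0) = 1000 / (20·100) = 0.5
20 log₁₀(0.5) ≈ -6.02 dB

-6.0 dB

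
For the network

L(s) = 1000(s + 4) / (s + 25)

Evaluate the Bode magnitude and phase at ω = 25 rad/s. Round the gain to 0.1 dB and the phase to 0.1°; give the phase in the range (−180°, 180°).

57.1 dB, 35.9°

At s = jω = j25:
zero (s+4): 4 + j25 → |·| = √(4²+25²) = √641 ≈ 25.318, ∠ = arctan(25/4) ≈ 80.91°
pole (s+25): 25 + j25 → |·| = √(25²+25²) = √1250 ≈ 35.355, ∠ = arctan(25/25) ≈ 45.00°
|L| = 1000 · 25.318 / 35.355 ≈ 716.11
Gain = 20 log₁₀(716.11) ≈ 57.10 dB
∠L = 80.91° − 45.00° = 35.91°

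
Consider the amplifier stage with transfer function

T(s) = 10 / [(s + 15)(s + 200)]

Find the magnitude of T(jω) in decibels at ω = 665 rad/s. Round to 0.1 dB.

-93.3 dB

At s = jω = j665:
pole (s+15): 15 + j665 → |·| = √(15²+665²) = √442450 ≈ 665.17, ∠ = arctan(665/15) ≈ 88.71°
pole (s+200): 200 + j665 → |·| = √(200²+665²) = √482225 ≈ 694.42, ∠ = arctan(665/200) ≈ 73.26°
|T| = 10 / 4.6191e+05 ≈ 2.1649e-05
Gain = 20 log₁₀(2.1649e-05) ≈ -93.29 dB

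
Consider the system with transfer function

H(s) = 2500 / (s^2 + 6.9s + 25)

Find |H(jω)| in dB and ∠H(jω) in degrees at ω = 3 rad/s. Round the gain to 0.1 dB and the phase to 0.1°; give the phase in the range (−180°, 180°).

At s = jω = j3:
quadratic: (j3)² + 6.9·j3 + 25 = 16 + j20.7 → |·| ≈ 26.163, ∠ ≈ 52.30°
|H| = 2500 / 26.163 ≈ 95.555
Gain = 20 log₁₀(95.555) ≈ 39.61 dB
∠H = 0.00° − 52.30° = -52.30°

39.6 dB, -52.3°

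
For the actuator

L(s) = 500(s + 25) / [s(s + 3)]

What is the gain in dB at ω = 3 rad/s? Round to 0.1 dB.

At s = jω = j3:
zero (s+25): 25 + j3 → |·| = √(25²+3²) = √634 ≈ 25.179, ∠ = arctan(3/25) ≈ 6.84°
pole (s+3): 3 + j3 → |·| = √(3²+3²) = √18 ≈ 4.2426, ∠ = arctan(3/3) ≈ 45.00°
pole at origin: |s| = 3, ∠ = 90.00° (in denominator)
|L| = 500 · 25.179 / 12.728 ≈ 989.12
Gain = 20 log₁₀(989.12) ≈ 59.90 dB

59.9 dB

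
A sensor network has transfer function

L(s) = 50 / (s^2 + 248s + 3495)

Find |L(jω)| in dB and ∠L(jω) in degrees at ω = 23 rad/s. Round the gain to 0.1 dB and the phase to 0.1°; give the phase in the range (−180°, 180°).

Substitute s = j23:
Numerator: 50 = 50 + j0
Denominator: (j23)^2 + 248(j23) + 3495 = 2966 + j5704
|N| = √(50² + 0²) ≈ 50, ∠N ≈ 0.00°
|D| = √(2966² + 5704²) ≈ 6429.1, ∠D ≈ 62.53°
|L| = 50 / 6429.1 ≈ 0.0077771
Gain = 20 log₁₀(0.0077771) ≈ -42.18 dB
∠L = 0.00° − 62.53° = -62.53°

-42.2 dB, -62.5°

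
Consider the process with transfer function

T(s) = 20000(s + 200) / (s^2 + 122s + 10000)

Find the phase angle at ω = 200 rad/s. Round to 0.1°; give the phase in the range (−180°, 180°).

At s = jω = j200:
zero (s+200): 200 + j200 → |·| = √(200²+200²) = √80000 ≈ 282.84, ∠ = arctan(200/200) ≈ 45.00°
quadratic: (j200)² + 122·j200 + 10000 = -30000 + j24400 → |·| ≈ 38670, ∠ ≈ 140.88°
∠T = 45.00° − 140.88° = -95.88°

-95.9°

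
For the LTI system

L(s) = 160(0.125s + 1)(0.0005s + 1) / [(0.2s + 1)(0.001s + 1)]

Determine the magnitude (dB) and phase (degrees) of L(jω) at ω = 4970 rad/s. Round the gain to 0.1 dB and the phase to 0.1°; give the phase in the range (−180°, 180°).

At ω = 4970 rad/s:
zero (1 + j4970·0.125) = 1 + j621.25 → |·| ≈ 621.25, ∠ ≈ 89.91°
zero (1 + j4970·0.0005) = 1 + j2.485 → |·| ≈ 2.6787, ∠ ≈ 68.08°
pole (1 + j4970·0.2) = 1 + j994 → |·| ≈ 994, ∠ ≈ 89.94°
pole (1 + j4970·0.001) = 1 + j4.97 → |·| ≈ 5.0696, ∠ ≈ 78.62°
|L| = 160 · 621.25 · 2.6787 / (994 · 5.0696) ≈ 52.838
Gain = 20 log₁₀(52.838) ≈ 34.46 dB
∠L = (89.91° + 68.08°) − (89.94° + 78.62°) = -10.57°

34.5 dB, -10.6°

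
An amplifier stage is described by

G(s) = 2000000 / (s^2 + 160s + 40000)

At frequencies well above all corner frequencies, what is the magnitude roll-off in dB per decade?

-40 dB/decade

Each pole contributes −20 dB/decade at high frequency; each zero contributes +20 dB/decade.
Net: 0 zero(s) − 2 pole(s) → -40 dB/decade.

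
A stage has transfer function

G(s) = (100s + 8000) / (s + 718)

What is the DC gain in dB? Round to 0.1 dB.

20.9 dB

G(0) = 8000 / 718 ≈ 11.142
20 log₁₀(11.142) ≈ 20.94 dB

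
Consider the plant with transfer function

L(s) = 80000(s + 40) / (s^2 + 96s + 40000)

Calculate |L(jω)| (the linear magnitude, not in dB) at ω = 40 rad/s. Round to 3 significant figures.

117

At s = jω = j40:
zero (s+40): 40 + j40 → |·| = √(40²+40²) = √3200 ≈ 56.569, ∠ = arctan(40/40) ≈ 45.00°
quadratic: (j40)² + 96·j40 + 40000 = 38400 + j3840 → |·| ≈ 38592, ∠ ≈ 5.71°
|L| = 80000 · 56.569 / 38592 ≈ 117.27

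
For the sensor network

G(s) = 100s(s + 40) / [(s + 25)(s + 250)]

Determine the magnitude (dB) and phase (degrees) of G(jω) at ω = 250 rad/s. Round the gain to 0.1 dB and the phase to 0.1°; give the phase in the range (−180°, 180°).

37.1 dB, 41.6°

At s = jω = j250:
zero (s+40): 40 + j250 → |·| = √(40²+250²) = √64100 ≈ 253.18, ∠ = arctan(250/40) ≈ 80.91°
zero at origin: s = j250 → |·| = 250, ∠ = 90.00°
pole (s+25): 25 + j250 → |·| = √(25²+250²) = √63125 ≈ 251.25, ∠ = arctan(250/25) ≈ 84.29°
pole (s+250): 250 + j250 → |·| = √(250²+250²) = √125000 ≈ 353.55, ∠ = arctan(250/250) ≈ 45.00°
|G| = 100 · 63295 / 88829 ≈ 71.255
Gain = 20 log₁₀(71.255) ≈ 37.06 dB
∠G = 170.91° − 129.29° = 41.62°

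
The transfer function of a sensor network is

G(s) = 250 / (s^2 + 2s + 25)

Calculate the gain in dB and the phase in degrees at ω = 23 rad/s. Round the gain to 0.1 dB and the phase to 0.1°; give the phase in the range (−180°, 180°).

At s = jω = j23:
quadratic: (j23)² + 2·j23 + 25 = -504 + j46 → |·| ≈ 506.09, ∠ ≈ 174.79°
|G| = 250 / 506.09 ≈ 0.49398
Gain = 20 log₁₀(0.49398) ≈ -6.13 dB
∠G = 0.00° − 174.79° = -174.79°

-6.1 dB, -174.8°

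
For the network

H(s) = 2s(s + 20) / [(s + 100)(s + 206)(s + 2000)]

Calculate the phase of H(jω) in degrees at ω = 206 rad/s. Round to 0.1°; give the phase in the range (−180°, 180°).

59.5°

At s = jω = j206:
zero (s+20): 20 + j206 → |·| = √(20²+206²) = √42836 ≈ 206.97, ∠ = arctan(206/20) ≈ 84.45°
zero at origin: s = j206 → |·| = 206, ∠ = 90.00°
pole (s+100): 100 + j206 → |·| = √(100²+206²) = √52436 ≈ 228.99, ∠ = arctan(206/100) ≈ 64.11°
pole (s+206): 206 + j206 → |·| = √(206²+206²) = √84872 ≈ 291.33, ∠ = arctan(206/206) ≈ 45.00°
pole (s+2000): 2000 + j206 → |·| = √(2000²+206²) = √4042436 ≈ 2010.6, ∠ = arctan(206/2000) ≈ 5.88°
∠H = 174.45° − 114.99° = 59.46°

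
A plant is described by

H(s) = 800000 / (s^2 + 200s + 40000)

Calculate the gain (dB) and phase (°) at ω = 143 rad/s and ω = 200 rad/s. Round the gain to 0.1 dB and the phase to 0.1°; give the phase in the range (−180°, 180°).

At s = jω = j143:
quadratic: (j143)² + 200·j143 + 40000 = 19551 + j28600 → |·| ≈ 34644, ∠ ≈ 55.64°
|H| = 800000 / 34644 ≈ 23.092
Gain = 20 log₁₀(23.092) ≈ 27.27 dB
∠H = 0.00° − 55.64° = -55.64°

At s = jω = j200:
quadratic: (j200)² + 200·j200 + 40000 = 0 + j40000 → |·| ≈ 40000, ∠ ≈ 90.00°
|H| = 800000 / 40000 ≈ 20
Gain = 20 log₁₀(20) ≈ 26.02 dB
∠H = 0.00° − 90.00° = -90.00°

ω = 143: 27.3 dB, -55.6°; ω = 200: 26.0 dB, -90.0°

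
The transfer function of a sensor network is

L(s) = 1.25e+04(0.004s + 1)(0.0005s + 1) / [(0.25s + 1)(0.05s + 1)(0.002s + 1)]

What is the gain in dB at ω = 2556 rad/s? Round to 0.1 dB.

-6.2 dB

At ω = 2556 rad/s:
zero (1 + j2556·0.004) = 1 + j10.224 → |·| ≈ 10.273, ∠ ≈ 84.41°
zero (1 + j2556·0.0005) = 1 + j1.278 → |·| ≈ 1.6227, ∠ ≈ 51.96°
pole (1 + j2556·0.25) = 1 + j639 → |·| ≈ 639, ∠ ≈ 89.91°
pole (1 + j2556·0.05) = 1 + j127.8 → |·| ≈ 127.8, ∠ ≈ 89.55°
pole (1 + j2556·0.002) = 1 + j5.112 → |·| ≈ 5.2089, ∠ ≈ 78.93°
|L| = 1.25e+04 · 10.273 · 1.6227 / (639 · 127.8 · 5.2089) ≈ 0.48986
Gain = 20 log₁₀(0.48986) ≈ -6.20 dB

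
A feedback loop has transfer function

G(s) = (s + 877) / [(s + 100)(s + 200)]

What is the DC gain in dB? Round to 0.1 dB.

G(0) = 1·877 / (100·200) = 0.04385
20 log₁₀(0.04385) ≈ -27.16 dB

-27.2 dB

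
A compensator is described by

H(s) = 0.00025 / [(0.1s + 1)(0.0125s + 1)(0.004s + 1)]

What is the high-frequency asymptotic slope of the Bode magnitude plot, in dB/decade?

-60 dB/decade

Each pole contributes −20 dB/decade at high frequency; each zero contributes +20 dB/decade.
Net: 0 zero(s) − 3 pole(s) → -60 dB/decade.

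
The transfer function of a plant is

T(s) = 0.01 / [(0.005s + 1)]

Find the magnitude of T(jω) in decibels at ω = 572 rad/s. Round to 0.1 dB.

-49.6 dB

At ω = 572 rad/s:
pole (1 + j572·0.005) = 1 + j2.86 → |·| ≈ 3.0298, ∠ ≈ 70.73°
|T| = 0.01 · 1 / (3.0298) ≈ 0.0033005
Gain = 20 log₁₀(0.0033005) ≈ -49.63 dB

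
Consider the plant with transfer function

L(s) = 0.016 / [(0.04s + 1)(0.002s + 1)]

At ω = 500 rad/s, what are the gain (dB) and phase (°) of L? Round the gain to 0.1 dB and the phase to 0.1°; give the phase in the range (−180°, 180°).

-65.0 dB, -132.1°

At ω = 500 rad/s:
pole (1 + j500·0.04) = 1 + j20 → |·| ≈ 20.025, ∠ ≈ 87.14°
pole (1 + j500·0.002) = 1 + j1 → |·| ≈ 1.4142, ∠ ≈ 45.00°
|L| = 0.016 · 1 / (20.025 · 1.4142) ≈ 0.00056498
Gain = 20 log₁₀(0.00056498) ≈ -64.96 dB
∠L = (0°) − (87.14° + 45.00°) = -132.14°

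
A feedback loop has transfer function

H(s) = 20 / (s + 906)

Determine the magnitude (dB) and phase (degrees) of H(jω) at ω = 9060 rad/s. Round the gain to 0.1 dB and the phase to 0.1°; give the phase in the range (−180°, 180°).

-53.2 dB, -84.3°

At s = jω = j9060:
pole (s+906): 906 + j9060 → |·| = √(906²+9060²) = √82904436 ≈ 9105.2, ∠ = arctan(9060/906) ≈ 84.29°
|H| = 20 / 9105.2 ≈ 0.0021965
Gain = 20 log₁₀(0.0021965) ≈ -53.17 dB
∠H = 0.00° − 84.29° = -84.29°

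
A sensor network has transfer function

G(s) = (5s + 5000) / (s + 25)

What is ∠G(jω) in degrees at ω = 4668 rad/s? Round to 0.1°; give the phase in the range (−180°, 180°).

Substitute s = j4668:
Numerator: 5(j4668) + 5000 = 5000 + j23340
Denominator: (j4668) + 25 = 25 + j4668
|N| = √(5000² + 23340²) ≈ 23870, ∠N ≈ 77.91°
|D| = √(25² + 4668²) ≈ 4668.1, ∠D ≈ 89.69°
∠G = 77.91° − 89.69° = -11.78°

-11.8°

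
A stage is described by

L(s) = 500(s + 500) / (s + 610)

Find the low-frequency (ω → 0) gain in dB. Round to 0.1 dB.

L(0) = 500·500 / (610) ≈ 409.84
20 log₁₀(409.84) ≈ 52.25 dB

52.3 dB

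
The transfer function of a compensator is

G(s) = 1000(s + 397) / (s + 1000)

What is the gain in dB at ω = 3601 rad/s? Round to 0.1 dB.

59.7 dB

At s = jω = j3601:
zero (s+397): 397 + j3601 → |·| = √(397²+3601²) = √13124810 ≈ 3622.8, ∠ = arctan(3601/397) ≈ 83.71°
pole (s+1000): 1000 + j3601 → |·| = √(1000²+3601²) = √13967201 ≈ 3737.3, ∠ = arctan(3601/1000) ≈ 74.48°
|G| = 1000 · 3622.8 / 3737.3 ≈ 969.36
Gain = 20 log₁₀(969.36) ≈ 59.73 dB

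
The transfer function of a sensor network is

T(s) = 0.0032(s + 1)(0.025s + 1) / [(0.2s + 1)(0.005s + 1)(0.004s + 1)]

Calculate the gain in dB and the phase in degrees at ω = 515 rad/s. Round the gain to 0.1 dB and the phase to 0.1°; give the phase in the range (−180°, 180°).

At ω = 515 rad/s:
zero (1 + j515·1) = 1 + j515 → |·| ≈ 515, ∠ ≈ 89.89°
zero (1 + j515·0.025) = 1 + j12.875 → |·| ≈ 12.914, ∠ ≈ 85.56°
pole (1 + j515·0.2) = 1 + j103 → |·| ≈ 103, ∠ ≈ 89.44°
pole (1 + j515·0.005) = 1 + j2.575 → |·| ≈ 2.7624, ∠ ≈ 68.78°
pole (1 + j515·0.004) = 1 + j2.06 → |·| ≈ 2.2899, ∠ ≈ 64.11°
|T| = 0.0032 · 515 · 12.914 / (103 · 2.7624 · 2.2899) ≈ 0.032665
Gain = 20 log₁₀(0.032665) ≈ -29.72 dB
∠T = (89.89° + 85.56°) − (89.44° + 68.78° + 64.11°) = -46.88°

-29.7 dB, -46.9°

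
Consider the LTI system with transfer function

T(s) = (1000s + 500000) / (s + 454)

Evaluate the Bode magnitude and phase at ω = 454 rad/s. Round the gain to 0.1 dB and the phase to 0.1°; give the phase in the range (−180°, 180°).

Substitute s = j454:
Numerator: 1000(j454) + 500000 = 500000 + j454000
Denominator: (j454) + 454 = 454 + j454
|N| = √(500000² + 454000²) ≈ 6.7536e+05, ∠N ≈ 42.24°
|D| = √(454² + 454²) ≈ 642.05, ∠D ≈ 45.00°
|T| = 6.7536e+05 / 642.05 ≈ 1051.9
Gain = 20 log₁₀(1051.9) ≈ 60.44 dB
∠T = 42.24° − 45.00° = -2.76°

60.4 dB, -2.8°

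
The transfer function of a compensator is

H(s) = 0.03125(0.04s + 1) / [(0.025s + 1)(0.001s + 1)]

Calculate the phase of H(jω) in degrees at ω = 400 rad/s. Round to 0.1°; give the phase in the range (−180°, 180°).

-19.7°

At ω = 400 rad/s:
zero (1 + j400·0.04) = 1 + j16 → |·| ≈ 16.031, ∠ ≈ 86.42°
pole (1 + j400·0.025) = 1 + j10 → |·| ≈ 10.05, ∠ ≈ 84.29°
pole (1 + j400·0.001) = 1 + j0.4 → |·| ≈ 1.077, ∠ ≈ 21.80°
∠H = (86.42°) − (84.29° + 21.80°) = -19.67°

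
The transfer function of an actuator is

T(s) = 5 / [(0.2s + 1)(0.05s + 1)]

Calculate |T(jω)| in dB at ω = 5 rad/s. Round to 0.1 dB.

10.7 dB

At ω = 5 rad/s:
pole (1 + j5·0.2) = 1 + j1 → |·| ≈ 1.4142, ∠ ≈ 45.00°
pole (1 + j5·0.05) = 1 + j0.25 → |·| ≈ 1.0308, ∠ ≈ 14.04°
|T| = 5 · 1 / (1.4142 · 1.0308) ≈ 3.4299
Gain = 20 log₁₀(3.4299) ≈ 10.71 dB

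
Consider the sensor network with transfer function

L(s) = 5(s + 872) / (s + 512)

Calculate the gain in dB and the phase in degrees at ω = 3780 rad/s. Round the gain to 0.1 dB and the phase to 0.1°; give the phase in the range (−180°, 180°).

14.1 dB, -5.3°

At s = jω = j3780:
zero (s+872): 872 + j3780 → |·| = √(872²+3780²) = √15048784 ≈ 3879.3, ∠ = arctan(3780/872) ≈ 77.01°
pole (s+512): 512 + j3780 → |·| = √(512²+3780²) = √14550544 ≈ 3814.5, ∠ = arctan(3780/512) ≈ 82.29°
|L| = 5 · 3879.3 / 3814.5 ≈ 5.0849
Gain = 20 log₁₀(5.0849) ≈ 14.13 dB
∠L = 77.01° − 82.29° = -5.28°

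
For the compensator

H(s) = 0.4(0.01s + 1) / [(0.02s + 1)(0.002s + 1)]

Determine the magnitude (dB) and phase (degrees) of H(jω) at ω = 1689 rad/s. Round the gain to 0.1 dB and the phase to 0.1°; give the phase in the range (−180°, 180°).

At ω = 1689 rad/s:
zero (1 + j1689·0.01) = 1 + j16.89 → |·| ≈ 16.92, ∠ ≈ 86.61°
pole (1 + j1689·0.02) = 1 + j33.78 → |·| ≈ 33.795, ∠ ≈ 88.30°
pole (1 + j1689·0.002) = 1 + j3.378 → |·| ≈ 3.5229, ∠ ≈ 73.51°
|H| = 0.4 · 16.92 / (33.795 · 3.5229) ≈ 0.056847
Gain = 20 log₁₀(0.056847) ≈ -24.91 dB
∠H = (86.61°) − (88.30° + 73.51°) = -75.20°

-24.9 dB, -75.2°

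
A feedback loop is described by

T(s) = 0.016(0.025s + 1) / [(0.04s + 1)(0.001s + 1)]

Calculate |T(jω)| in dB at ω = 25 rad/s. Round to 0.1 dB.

-37.5 dB

At ω = 25 rad/s:
zero (1 + j25·0.025) = 1 + j0.625 → |·| ≈ 1.1792, ∠ ≈ 32.01°
pole (1 + j25·0.04) = 1 + j1 → |·| ≈ 1.4142, ∠ ≈ 45.00°
pole (1 + j25·0.001) = 1 + j0.025 → |·| ≈ 1.0003, ∠ ≈ 1.43°
|T| = 0.016 · 1.1792 / (1.4142 · 1.0003) ≈ 0.013337
Gain = 20 log₁₀(0.013337) ≈ -37.50 dB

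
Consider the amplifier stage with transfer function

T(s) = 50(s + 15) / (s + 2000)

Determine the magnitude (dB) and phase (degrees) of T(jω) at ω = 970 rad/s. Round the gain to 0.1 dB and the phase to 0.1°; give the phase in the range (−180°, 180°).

26.8 dB, 63.2°

At s = jω = j970:
zero (s+15): 15 + j970 → |·| = √(15²+970²) = √941125 ≈ 970.12, ∠ = arctan(970/15) ≈ 89.11°
pole (s+2000): 2000 + j970 → |·| = √(2000²+970²) = √4940900 ≈ 2222.8, ∠ = arctan(970/2000) ≈ 25.87°
|T| = 50 · 970.12 / 2222.8 ≈ 21.822
Gain = 20 log₁₀(21.822) ≈ 26.78 dB
∠T = 89.11° − 25.87° = 63.24°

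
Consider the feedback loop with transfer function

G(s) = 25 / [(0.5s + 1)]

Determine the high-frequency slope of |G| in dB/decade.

-20 dB/decade

Each pole contributes −20 dB/decade at high frequency; each zero contributes +20 dB/decade.
Net: 0 zero(s) − 1 pole(s) → -20 dB/decade.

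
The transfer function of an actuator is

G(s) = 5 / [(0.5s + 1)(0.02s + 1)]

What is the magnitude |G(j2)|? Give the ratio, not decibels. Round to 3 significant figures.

At ω = 2 rad/s:
pole (1 + j2·0.5) = 1 + j1 → |·| ≈ 1.4142, ∠ ≈ 45.00°
pole (1 + j2·0.02) = 1 + j0.04 → |·| ≈ 1.0008, ∠ ≈ 2.29°
|G| = 5 · 1 / (1.4142 · 1.0008) ≈ 3.5327

3.53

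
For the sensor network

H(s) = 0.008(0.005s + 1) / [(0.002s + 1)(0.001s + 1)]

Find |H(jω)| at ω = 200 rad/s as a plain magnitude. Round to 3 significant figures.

At ω = 200 rad/s:
zero (1 + j200·0.005) = 1 + j1 → |·| ≈ 1.4142, ∠ ≈ 45.00°
pole (1 + j200·0.002) = 1 + j0.4 → |·| ≈ 1.077, ∠ ≈ 21.80°
pole (1 + j200·0.001) = 1 + j0.2 → |·| ≈ 1.0198, ∠ ≈ 11.31°
|H| = 0.008 · 1.4142 / (1.077 · 1.0198) ≈ 0.010301

0.0103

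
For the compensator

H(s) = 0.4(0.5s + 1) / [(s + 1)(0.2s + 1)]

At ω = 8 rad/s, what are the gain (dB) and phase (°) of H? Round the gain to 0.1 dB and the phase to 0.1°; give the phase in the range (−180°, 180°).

At ω = 8 rad/s:
zero (1 + j8·0.5) = 1 + j4 → |·| ≈ 4.1231, ∠ ≈ 75.96°
pole (1 + j8·1) = 1 + j8 → |·| ≈ 8.0623, ∠ ≈ 82.87°
pole (1 + j8·0.2) = 1 + j1.6 → |·| ≈ 1.8868, ∠ ≈ 57.99°
|H| = 0.4 · 4.1231 / (8.0623 · 1.8868) ≈ 0.10842
Gain = 20 log₁₀(0.10842) ≈ -19.30 dB
∠H = (75.96°) − (82.87° + 57.99°) = -64.90°

-19.3 dB, -64.9°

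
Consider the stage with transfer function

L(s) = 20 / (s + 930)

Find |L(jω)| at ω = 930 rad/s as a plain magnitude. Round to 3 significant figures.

0.0152

At s = jω = j930:
pole (s+930): 930 + j930 → |·| = √(930²+930²) = √1729800 ≈ 1315.2, ∠ = arctan(930/930) ≈ 45.00°
|L| = 20 / 1315.2 ≈ 0.015207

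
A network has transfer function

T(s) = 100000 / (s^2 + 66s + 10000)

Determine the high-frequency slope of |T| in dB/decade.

Each pole contributes −20 dB/decade at high frequency; each zero contributes +20 dB/decade.
Net: 0 zero(s) − 2 pole(s) → -40 dB/decade.

-40 dB/decade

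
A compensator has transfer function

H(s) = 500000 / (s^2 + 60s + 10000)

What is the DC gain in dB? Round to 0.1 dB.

H(0) = 500000 / 10000 = 50
20 log₁₀(50) ≈ 33.98 dB

34.0 dB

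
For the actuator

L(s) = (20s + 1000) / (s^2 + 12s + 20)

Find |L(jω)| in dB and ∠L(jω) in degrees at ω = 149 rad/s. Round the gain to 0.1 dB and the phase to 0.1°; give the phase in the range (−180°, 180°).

Substitute s = j149:
Numerator: 20(j149) + 1000 = 1000 + j2980
Denominator: (j149)^2 + 12(j149) + 20 = -22181 + j1788
|N| = √(1000² + 2980²) ≈ 3143.3, ∠N ≈ 71.45°
|D| = √(22181² + 1788²) ≈ 22253, ∠D ≈ 175.39°
|L| = 3143.3 / 22253 ≈ 0.14125
Gain = 20 log₁₀(0.14125) ≈ -17.00 dB
∠L = 71.45° − 175.39° = -103.94°

-17.0 dB, -103.9°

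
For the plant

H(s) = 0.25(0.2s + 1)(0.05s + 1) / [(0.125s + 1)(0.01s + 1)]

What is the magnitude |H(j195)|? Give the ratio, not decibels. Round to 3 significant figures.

1.79

At ω = 195 rad/s:
zero (1 + j195·0.2) = 1 + j39 → |·| ≈ 39.013, ∠ ≈ 88.53°
zero (1 + j195·0.05) = 1 + j9.75 → |·| ≈ 9.8011, ∠ ≈ 84.14°
pole (1 + j195·0.125) = 1 + j24.375 → |·| ≈ 24.396, ∠ ≈ 87.65°
pole (1 + j195·0.01) = 1 + j1.95 → |·| ≈ 2.1915, ∠ ≈ 62.85°
|H| = 0.25 · 39.013 · 9.8011 / (24.396 · 2.1915) ≈ 1.788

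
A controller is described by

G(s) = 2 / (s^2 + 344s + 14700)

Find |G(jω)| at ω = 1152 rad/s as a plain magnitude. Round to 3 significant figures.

Substitute s = j1152:
Numerator: 2 = 2 + j0
Denominator: (j1152)^2 + 344(j1152) + 14700 = -1312404 + j396288
|N| = √(2² + 0²) ≈ 2, ∠N ≈ 0.00°
|D| = √(1312404² + 396288²) ≈ 1.3709e+06, ∠D ≈ 163.20°
|G| = 2 / 1.3709e+06 ≈ 1.4589e-06

1.46e-06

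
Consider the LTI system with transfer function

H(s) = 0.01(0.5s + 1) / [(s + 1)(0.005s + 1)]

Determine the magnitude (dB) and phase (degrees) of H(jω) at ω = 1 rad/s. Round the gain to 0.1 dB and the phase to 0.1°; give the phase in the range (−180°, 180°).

-42.0 dB, -18.7°

At ω = 1 rad/s:
zero (1 + j1·0.5) = 1 + j0.5 → |·| ≈ 1.118, ∠ ≈ 26.57°
pole (1 + j1·1) = 1 + j1 → |·| ≈ 1.4142, ∠ ≈ 45.00°
pole (1 + j1·0.005) = 1 + j0.005 → |·| ≈ 1, ∠ ≈ 0.29°
|H| = 0.01 · 1.118 / (1.4142 · 1) ≈ 0.0079055
Gain = 20 log₁₀(0.0079055) ≈ -42.04 dB
∠H = (26.57°) − (45.00° + 0.29°) = -18.72°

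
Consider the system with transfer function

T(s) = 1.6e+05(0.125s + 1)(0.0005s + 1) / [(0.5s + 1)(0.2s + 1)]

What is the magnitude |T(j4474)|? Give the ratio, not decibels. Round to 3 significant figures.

At ω = 4474 rad/s:
zero (1 + j4474·0.125) = 1 + j559.25 → |·| ≈ 559.25, ∠ ≈ 89.90°
zero (1 + j4474·0.0005) = 1 + j2.237 → |·| ≈ 2.4503, ∠ ≈ 65.91°
pole (1 + j4474·0.5) = 1 + j2237 → |·| ≈ 2237, ∠ ≈ 89.97°
pole (1 + j4474·0.2) = 1 + j894.8 → |·| ≈ 894.8, ∠ ≈ 89.94°
|T| = 1.6e+05 · 559.25 · 2.4503 / (2237 · 894.8) ≈ 109.54

110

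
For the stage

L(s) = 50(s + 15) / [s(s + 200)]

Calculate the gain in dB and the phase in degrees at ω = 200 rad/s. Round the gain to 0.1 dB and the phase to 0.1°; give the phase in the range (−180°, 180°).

-15.0 dB, -49.3°

At s = jω = j200:
zero (s+15): 15 + j200 → |·| = √(15²+200²) = √40225 ≈ 200.56, ∠ = arctan(200/15) ≈ 85.71°
pole (s+200): 200 + j200 → |·| = √(200²+200²) = √80000 ≈ 282.84, ∠ = arctan(200/200) ≈ 45.00°
pole at origin: |s| = 200, ∠ = 90.00° (in denominator)
|L| = 50 · 200.56 / 56568 ≈ 0.17727
Gain = 20 log₁₀(0.17727) ≈ -15.03 dB
∠L = 85.71° − 135.00° = -49.29°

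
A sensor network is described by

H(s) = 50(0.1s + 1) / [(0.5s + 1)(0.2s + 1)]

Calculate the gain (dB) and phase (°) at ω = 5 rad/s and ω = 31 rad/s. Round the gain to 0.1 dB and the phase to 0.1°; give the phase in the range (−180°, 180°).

ω = 5: 23.3 dB, -86.6°; ω = 31: 4.5 dB, -95.0°

At ω = 5 rad/s:
zero (1 + j5·0.1) = 1 + j0.5 → |·| ≈ 1.118, ∠ ≈ 26.57°
pole (1 + j5·0.5) = 1 + j2.5 → |·| ≈ 2.6926, ∠ ≈ 68.20°
pole (1 + j5·0.2) = 1 + j1 → |·| ≈ 1.4142, ∠ ≈ 45.00°
|H| = 50 · 1.118 / (2.6926 · 1.4142) ≈ 14.68
Gain = 20 log₁₀(14.68) ≈ 23.33 dB
∠H = (26.57°) − (68.20° + 45.00°) = -86.63°

At ω = 31 rad/s:
zero (1 + j31·0.1) = 1 + j3.1 → |·| ≈ 3.2573, ∠ ≈ 72.12°
pole (1 + j31·0.5) = 1 + j15.5 → |·| ≈ 15.532, ∠ ≈ 86.31°
pole (1 + j31·0.2) = 1 + j6.2 → |·| ≈ 6.2801, ∠ ≈ 80.84°
|H| = 50 · 3.2573 / (15.532 · 6.2801) ≈ 1.6697
Gain = 20 log₁₀(1.6697) ≈ 4.45 dB
∠H = (72.12°) − (86.31° + 80.84°) = -95.03°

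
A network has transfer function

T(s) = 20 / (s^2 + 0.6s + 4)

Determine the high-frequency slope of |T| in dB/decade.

-40 dB/decade

Each pole contributes −20 dB/decade at high frequency; each zero contributes +20 dB/decade.
Net: 0 zero(s) − 2 pole(s) → -40 dB/decade.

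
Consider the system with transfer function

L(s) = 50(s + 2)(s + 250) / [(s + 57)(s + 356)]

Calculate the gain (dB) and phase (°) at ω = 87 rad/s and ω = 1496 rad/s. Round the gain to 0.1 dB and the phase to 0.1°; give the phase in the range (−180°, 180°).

ω = 87: 29.6 dB, 37.4°; ω = 1496: 33.9 dB, 6.0°

At s = jω = j87:
zero (s+2): 2 + j87 → |·| = √(2²+87²) = √7573 ≈ 87.023, ∠ = arctan(87/2) ≈ 88.68°
zero (s+250): 250 + j87 → |·| = √(250²+87²) = √70069 ≈ 264.71, ∠ = arctan(87/250) ≈ 19.19°
pole (s+57): 57 + j87 → |·| = √(57²+87²) = √10818 ≈ 104.01, ∠ = arctan(87/57) ≈ 56.77°
pole (s+356): 356 + j87 → |·| = √(356²+87²) = √134305 ≈ 366.48, ∠ = arctan(87/356) ≈ 13.73°
|L| = 50 · 23036 / 38118 ≈ 30.217
Gain = 20 log₁₀(30.217) ≈ 29.61 dB
∠L = 107.87° − 70.50° = 37.37°

At s = jω = j1496:
zero (s+2): 2 + j1496 → |·| = √(2²+1496²) = √2238020 ≈ 1496, ∠ = arctan(1496/2) ≈ 89.92°
zero (s+250): 250 + j1496 → |·| = √(250²+1496²) = √2300516 ≈ 1516.7, ∠ = arctan(1496/250) ≈ 80.51°
pole (s+57): 57 + j1496 → |·| = √(57²+1496²) = √2241265 ≈ 1497.1, ∠ = arctan(1496/57) ≈ 87.82°
pole (s+356): 356 + j1496 → |·| = √(356²+1496²) = √2364752 ≈ 1537.8, ∠ = arctan(1496/356) ≈ 76.61°
|L| = 50 · 2.269e+06 / 2.3022e+06 ≈ 49.279
Gain = 20 log₁₀(49.279) ≈ 33.85 dB
∠L = 170.43° − 164.43° = 6.00°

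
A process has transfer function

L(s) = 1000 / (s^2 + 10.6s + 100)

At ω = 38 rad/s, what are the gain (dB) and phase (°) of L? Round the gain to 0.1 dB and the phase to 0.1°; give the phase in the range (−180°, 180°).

-2.9 dB, -163.3°

At s = jω = j38:
quadratic: (j38)² + 10.6·j38 + 100 = -1344 + j402.8 → |·| ≈ 1403.1, ∠ ≈ 163.32°
|L| = 1000 / 1403.1 ≈ 0.71271
Gain = 20 log₁₀(0.71271) ≈ -2.94 dB
∠L = 0.00° − 163.32° = -163.32°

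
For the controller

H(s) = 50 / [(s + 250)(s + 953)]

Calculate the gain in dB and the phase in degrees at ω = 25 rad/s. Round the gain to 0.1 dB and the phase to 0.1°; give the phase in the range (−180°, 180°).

At s = jω = j25:
pole (s+250): 250 + j25 → |·| = √(250²+25²) = √63125 ≈ 251.25, ∠ = arctan(25/250) ≈ 5.71°
pole (s+953): 953 + j25 → |·| = √(953²+25²) = √908834 ≈ 953.33, ∠ = arctan(25/953) ≈ 1.50°
|H| = 50 / 2.3952e+05 ≈ 0.00020875
Gain = 20 log₁₀(0.00020875) ≈ -73.61 dB
∠H = 0.00° − 7.21° = -7.21°

-73.6 dB, -7.2°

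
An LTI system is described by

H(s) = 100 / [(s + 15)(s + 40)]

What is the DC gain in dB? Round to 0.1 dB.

-15.6 dB

H(0) = 100 / (15·40) ≈ 0.16667
20 log₁₀(0.16667) ≈ -15.56 dB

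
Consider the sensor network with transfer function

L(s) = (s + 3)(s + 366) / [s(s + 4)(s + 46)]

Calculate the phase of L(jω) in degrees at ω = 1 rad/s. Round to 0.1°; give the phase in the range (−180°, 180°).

-86.7°

At s = jω = j1:
zero (s+3): 3 + j1 → |·| = √(3²+1²) = √10 ≈ 3.1623, ∠ = arctan(1/3) ≈ 18.43°
zero (s+366): 366 + j1 → |·| = √(366²+1²) = √133957 ≈ 366, ∠ = arctan(1/366) ≈ 0.16°
pole (s+4): 4 + j1 → |·| = √(4²+1²) = √17 ≈ 4.1231, ∠ = arctan(1/4) ≈ 14.04°
pole (s+46): 46 + j1 → |·| = √(46²+1²) = √2117 ≈ 46.011, ∠ = arctan(1/46) ≈ 1.25°
pole at origin: |s| = 1, ∠ = 90.00° (in denominator)
∠L = 18.59° − 105.29° = -86.70°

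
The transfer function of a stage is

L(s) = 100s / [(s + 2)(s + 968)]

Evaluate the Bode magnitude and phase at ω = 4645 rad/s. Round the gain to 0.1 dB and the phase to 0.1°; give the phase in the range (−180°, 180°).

At s = jω = j4645:
zero at origin: s = j4645 → |·| = 4645, ∠ = 90.00°
pole (s+2): 2 + j4645 → |·| = √(2²+4645²) = √21576029 ≈ 4645, ∠ = arctan(4645/2) ≈ 89.98°
pole (s+968): 968 + j4645 → |·| = √(968²+4645²) = √22513049 ≈ 4744.8, ∠ = arctan(4645/968) ≈ 78.23°
|L| = 100 · 4645 / 2.204e+07 ≈ 0.021075
Gain = 20 log₁₀(0.021075) ≈ -33.52 dB
∠L = 90.00° − 168.21° = -78.21°

-33.5 dB, -78.2°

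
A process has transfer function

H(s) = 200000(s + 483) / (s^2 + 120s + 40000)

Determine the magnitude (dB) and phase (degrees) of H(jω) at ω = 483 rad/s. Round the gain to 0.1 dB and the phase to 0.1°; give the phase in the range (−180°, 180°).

At s = jω = j483:
zero (s+483): 483 + j483 → |·| = √(483²+483²) = √466578 ≈ 683.07, ∠ = arctan(483/483) ≈ 45.00°
quadratic: (j483)² + 120·j483 + 40000 = -193289 + j57960 → |·| ≈ 2.0179e+05, ∠ ≈ 163.31°
|H| = 200000 · 683.07 / 2.0179e+05 ≈ 677.01
Gain = 20 log₁₀(677.01) ≈ 56.61 dB
∠H = 45.00° − 163.31° = -118.31°

56.6 dB, -118.3°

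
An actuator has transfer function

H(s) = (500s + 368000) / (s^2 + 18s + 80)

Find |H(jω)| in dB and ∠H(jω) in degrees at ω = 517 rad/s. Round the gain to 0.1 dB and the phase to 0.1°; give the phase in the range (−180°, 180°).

Substitute s = j517:
Numerator: 500(j517) + 368000 = 368000 + j258500
Denominator: (j517)^2 + 18(j517) + 80 = -267209 + j9306
|N| = √(368000² + 258500²) ≈ 4.4972e+05, ∠N ≈ 35.09°
|D| = √(267209² + 9306²) ≈ 2.6737e+05, ∠D ≈ 178.01°
|H| = 4.4972e+05 / 2.6737e+05 ≈ 1.682
Gain = 20 log₁₀(1.682) ≈ 4.52 dB
∠H = 35.09° − 178.01° = -142.92°

4.5 dB, -142.9°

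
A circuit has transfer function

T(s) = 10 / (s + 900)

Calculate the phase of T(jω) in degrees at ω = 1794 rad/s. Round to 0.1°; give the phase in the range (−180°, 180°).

-63.4°

At s = jω = j1794:
pole (s+900): 900 + j1794 → |·| = √(900²+1794²) = √4028436 ≈ 2007.1, ∠ = arctan(1794/900) ≈ 63.36°
∠T = 0.00° − 63.36° = -63.36°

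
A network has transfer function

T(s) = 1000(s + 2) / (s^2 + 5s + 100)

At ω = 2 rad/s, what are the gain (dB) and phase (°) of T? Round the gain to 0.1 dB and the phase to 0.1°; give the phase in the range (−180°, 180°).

29.3 dB, 39.1°

At s = jω = j2:
zero (s+2): 2 + j2 → |·| = √(2²+2²) = √8 ≈ 2.8284, ∠ = arctan(2/2) ≈ 45.00°
quadratic: (j2)² + 5·j2 + 100 = 96 + j10 → |·| ≈ 96.519, ∠ ≈ 5.95°
|T| = 1000 · 2.8284 / 96.519 ≈ 29.304
Gain = 20 log₁₀(29.304) ≈ 29.34 dB
∠T = 45.00° − 5.95° = 39.05°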